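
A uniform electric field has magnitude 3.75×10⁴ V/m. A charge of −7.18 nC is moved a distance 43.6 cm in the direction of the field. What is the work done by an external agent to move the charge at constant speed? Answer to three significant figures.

The potential change for a displacement 43.6 cm in the direction of the field is ΔV = −Ed = -1.64×10⁴ V.
W_ext = qΔV = 1.17×10⁻⁴ J.

1.17×10⁻⁴ J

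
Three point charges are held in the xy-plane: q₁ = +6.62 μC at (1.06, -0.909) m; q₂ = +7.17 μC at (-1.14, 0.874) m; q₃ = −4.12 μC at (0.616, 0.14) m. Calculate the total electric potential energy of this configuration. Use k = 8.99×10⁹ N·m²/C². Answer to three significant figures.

The work to assemble the configuration equals its total potential energy, U = Σ kqᵢqⱼ/rᵢⱼ over all pairs.
Pair separations: r₁₂ = 2.83 m, r₁₃ = 1.14 m, r₂₃ = 1.90 m.
U = (0.151) + (-0.215) + (-0.140) = -0.204 J.

-0.204 J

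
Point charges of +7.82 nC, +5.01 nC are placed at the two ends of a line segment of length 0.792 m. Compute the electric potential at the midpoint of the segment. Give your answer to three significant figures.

The total potential is the scalar sum of each charge's contribution, V = Σ kqᵢ/rᵢ.
Each charge is 0.396 m from the midpoint.
V = k[(7.82×10⁻⁹)/(0.396) + (5.01×10⁻⁹)/(0.396)] = 291 V.

291 V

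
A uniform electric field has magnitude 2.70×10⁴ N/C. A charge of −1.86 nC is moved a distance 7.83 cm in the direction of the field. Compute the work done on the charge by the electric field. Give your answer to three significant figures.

-3.93×10⁻⁶ J

The potential change for a displacement 7.83 cm in the direction of the field is ΔV = −Ed = -2110 V.
W_field = −qΔV = -3.93×10⁻⁶ J.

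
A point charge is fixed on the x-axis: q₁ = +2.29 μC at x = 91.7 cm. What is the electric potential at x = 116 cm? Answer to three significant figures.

Electric potential is a scalar, so the contributions from each charge add algebraically: V = Σ kqᵢ/rᵢ.
V = k[(2.29×10⁻⁶)/(0.243)] = 8.47×10⁴ V.

8.47×10⁴ V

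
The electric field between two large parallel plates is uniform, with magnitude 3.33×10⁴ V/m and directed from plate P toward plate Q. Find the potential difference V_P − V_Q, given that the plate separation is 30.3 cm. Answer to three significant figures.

1.01×10⁴ V

In a uniform field, potential decreases in the direction of E: ΔV = −E·d for a displacement d parallel to E.
Going from Q to P is a displacement of 30.3 cm opposite to the field, so V_P − V_Q = +Ed = 1.01×10⁴ V.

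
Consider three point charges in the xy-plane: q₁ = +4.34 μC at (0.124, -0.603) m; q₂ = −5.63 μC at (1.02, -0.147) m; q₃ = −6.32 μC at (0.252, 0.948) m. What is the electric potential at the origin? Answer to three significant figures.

-4.37×10⁴ V

The total potential is the scalar sum of each charge's contribution, V = Σ kqᵢ/rᵢ.
Distances from the field point to each charge: r₁ = 0.616 m, r₂ = 1.03 m, r₃ = 0.981 m.
V = k[(4.34×10⁻⁶)/(0.616) + (-5.63×10⁻⁶)/(1.03) + (-6.32×10⁻⁶)/(0.981)] = -4.37×10⁴ V.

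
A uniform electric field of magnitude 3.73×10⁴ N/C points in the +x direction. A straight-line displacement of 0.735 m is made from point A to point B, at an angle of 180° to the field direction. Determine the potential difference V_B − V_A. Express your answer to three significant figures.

Only the component of displacement along E changes the potential: ΔV = −E·d·cosθ.
ΔV = −(3.73×10⁴ V/m)(0.735 m)cos180° = 2.74×10⁴ V.

2.74×10⁴ V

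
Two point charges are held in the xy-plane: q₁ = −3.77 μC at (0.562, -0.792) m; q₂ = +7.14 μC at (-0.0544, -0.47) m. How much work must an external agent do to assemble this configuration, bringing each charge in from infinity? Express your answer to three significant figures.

-0.348 J

The assembly work is the sum of pairwise potential energies, U = Σ_{i<j} kqᵢqⱼ/rᵢⱼ.
Pair separations: r₁₂ = 0.695 m.
U = (-0.348) = -0.348 J.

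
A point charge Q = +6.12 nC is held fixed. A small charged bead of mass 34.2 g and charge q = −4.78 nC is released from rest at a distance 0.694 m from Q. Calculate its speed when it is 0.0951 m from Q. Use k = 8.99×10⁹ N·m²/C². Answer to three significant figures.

0.0118 m/s

Only the electrostatic force acts, so mechanical energy is conserved: ½mv² = U₁ − U₂ = kQq(1/r₁ − 1/r₂).
U₁ − U₂ = (8.99×10⁹ N·m²/C²)(6.12×10⁻⁹ C)(-4.78×10⁻⁹ C)(1/0.694 − 1/0.0951) = 2.39×10⁻⁶ J.
v = √(2·2.39×10⁻⁶/0.0342) = 0.0118 m/s.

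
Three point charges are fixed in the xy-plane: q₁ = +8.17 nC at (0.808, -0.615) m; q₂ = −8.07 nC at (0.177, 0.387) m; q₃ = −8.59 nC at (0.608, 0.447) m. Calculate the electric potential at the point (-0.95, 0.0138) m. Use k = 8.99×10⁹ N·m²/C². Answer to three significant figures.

-69.5 V

Electric potential is a scalar, so the contributions from each charge add algebraically: V = Σ kqᵢ/rᵢ.
Distances from the field point to each charge: r₁ = 1.87 m, r₂ = 1.19 m, r₃ = 1.62 m.
V = k[(8.17×10⁻⁹)/(1.87) + (-8.07×10⁻⁹)/(1.19) + (-8.59×10⁻⁹)/(1.62)] = -69.5 V.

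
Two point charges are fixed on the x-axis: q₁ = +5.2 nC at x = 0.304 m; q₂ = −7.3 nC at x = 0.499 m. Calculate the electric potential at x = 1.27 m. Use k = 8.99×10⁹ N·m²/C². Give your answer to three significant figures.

-36.7 V

The total potential is the scalar sum of each charge's contribution, V = Σ kqᵢ/rᵢ.
Distances from the field point to each charge: r₁ = 0.966 m, r₂ = 0.771 m.
V = k[(5.20×10⁻⁹)/(0.966) + (-7.30×10⁻⁹)/(0.771)] = -36.7 V.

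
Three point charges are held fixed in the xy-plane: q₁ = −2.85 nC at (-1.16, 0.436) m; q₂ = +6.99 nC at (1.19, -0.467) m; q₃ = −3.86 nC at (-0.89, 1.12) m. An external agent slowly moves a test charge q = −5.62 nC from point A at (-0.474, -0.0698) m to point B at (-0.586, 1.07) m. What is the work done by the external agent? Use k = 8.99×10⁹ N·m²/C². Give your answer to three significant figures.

5.34×10⁻⁷ J

For quasistatic motion the external work equals the change in potential energy: W_ext = qΔV = q(V_B − V_A).
At A: distances to the source charges are 0.852 m, 1.71 m, 1.26 m; V_A = Σ kqᵢ/rᵢ = -20.9 V.
At B: distances to the source charges are 0.855 m, 2.35 m, 0.308 m; V_B = Σ kqᵢ/rᵢ = -116 V.
ΔV = V_B − V_A = -95.0 V.
W_ext = qΔV = (-5.62×10⁻⁹ C)(-95.0 V) = 5.34×10⁻⁷ J.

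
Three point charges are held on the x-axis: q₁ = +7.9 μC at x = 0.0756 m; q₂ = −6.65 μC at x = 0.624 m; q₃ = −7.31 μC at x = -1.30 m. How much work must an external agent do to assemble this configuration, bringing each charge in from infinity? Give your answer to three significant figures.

-1.01 J

The assembly work is the sum of pairwise potential energies, U = Σ_{i<j} kqᵢqⱼ/rᵢⱼ.
Pair separations: r₁₂ = 0.548 m, r₁₃ = 1.38 m, r₂₃ = 1.92 m.
U = (-0.861) + (-0.377) + (0.227) = -1.01 J.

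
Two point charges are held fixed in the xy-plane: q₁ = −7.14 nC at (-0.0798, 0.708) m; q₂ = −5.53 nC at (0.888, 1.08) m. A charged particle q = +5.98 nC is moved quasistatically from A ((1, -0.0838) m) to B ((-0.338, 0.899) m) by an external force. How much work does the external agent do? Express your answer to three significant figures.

For quasistatic motion the external work equals the change in potential energy: W_ext = qΔV = q(V_B − V_A).
At A: distances to the source charges are 1.34 m, 1.17 m; V_A = Σ kqᵢ/rᵢ = -90.5 V.
At B: distances to the source charges are 0.321 m, 1.24 m; V_B = Σ kqᵢ/rᵢ = -240 V.
ΔV = V_B − V_A = -150 V.
W_ext = qΔV = (5.98×10⁻⁹ C)(-150 V) = -8.94×10⁻⁷ J.

-8.94×10⁻⁷ J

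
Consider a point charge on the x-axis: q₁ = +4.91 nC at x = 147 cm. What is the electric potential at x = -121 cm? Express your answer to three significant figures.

16.5 V

The total potential is the scalar sum of each charge's contribution, V = Σ kqᵢ/rᵢ.
V = k[(4.91×10⁻⁹)/(2.68)] = 16.5 V.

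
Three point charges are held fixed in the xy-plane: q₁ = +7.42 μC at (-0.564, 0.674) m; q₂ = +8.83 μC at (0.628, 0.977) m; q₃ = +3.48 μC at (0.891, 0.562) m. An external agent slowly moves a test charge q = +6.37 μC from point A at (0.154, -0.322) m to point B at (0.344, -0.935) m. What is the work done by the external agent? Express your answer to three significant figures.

For quasistatic motion the external work equals the change in potential energy: W_ext = qΔV = q(V_B − V_A).
At A: distances to the source charges are 1.23 m, 1.38 m, 1.15 m; V_A = Σ kqᵢ/rᵢ = 1.39×10⁵ V.
At B: distances to the source charges are 1.85 m, 1.93 m, 1.59 m; V_B = Σ kqᵢ/rᵢ = 9.68×10⁴ V.
ΔV = V_B − V_A = -4.21×10⁴ V.
W_ext = qΔV = (6.37×10⁻⁶ C)(-4.21×10⁴ V) = -0.268 J.

-0.268 J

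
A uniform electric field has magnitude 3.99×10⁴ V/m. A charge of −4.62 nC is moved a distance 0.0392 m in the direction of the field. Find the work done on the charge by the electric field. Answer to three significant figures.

-7.23×10⁻⁶ J

The potential change for a displacement 0.0392 m in the direction of the field is ΔV = −Ed = -1560 V.
W_field = −qΔV = -7.23×10⁻⁶ J.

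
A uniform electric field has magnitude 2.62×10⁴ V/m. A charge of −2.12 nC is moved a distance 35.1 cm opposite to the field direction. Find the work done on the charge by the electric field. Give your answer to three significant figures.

1.95×10⁻⁵ J

The potential change for a displacement 35.1 cm opposite to the field direction is ΔV = +Ed = 9200 V.
W_field = −qΔV = 1.95×10⁻⁵ J.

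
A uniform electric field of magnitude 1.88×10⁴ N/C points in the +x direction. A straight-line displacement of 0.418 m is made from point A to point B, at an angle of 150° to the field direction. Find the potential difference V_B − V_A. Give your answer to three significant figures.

6810 V

Only the component of displacement along E changes the potential: ΔV = −E·d·cosθ.
ΔV = −(1.88×10⁴ V/m)(0.418 m)cos150° = 6810 V.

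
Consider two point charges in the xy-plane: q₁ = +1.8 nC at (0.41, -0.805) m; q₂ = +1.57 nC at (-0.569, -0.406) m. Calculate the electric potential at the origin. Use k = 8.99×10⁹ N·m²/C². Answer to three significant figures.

38.1 V

The total potential is the scalar sum of each charge's contribution, V = Σ kqᵢ/rᵢ.
Distances from the field point to each charge: r₁ = 0.903 m, r₂ = 0.699 m.
V = k[(1.80×10⁻⁹)/(0.903) + (1.57×10⁻⁹)/(0.699)] = 38.1 V.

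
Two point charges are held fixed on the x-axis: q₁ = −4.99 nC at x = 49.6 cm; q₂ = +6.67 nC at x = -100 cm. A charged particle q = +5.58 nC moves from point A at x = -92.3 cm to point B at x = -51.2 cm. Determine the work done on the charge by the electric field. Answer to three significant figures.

The work done by the electric force is W_field = −ΔU = −q(V_B − V_A) = q(V_A − V_B).
At A: distances to the source charges are 1.42 m, 0.0770 m; V_A = Σ kqᵢ/rᵢ = 747 V.
At B: distances to the source charges are 1.01 m, 0.488 m; V_B = Σ kqᵢ/rᵢ = 78.4 V.
ΔV = V_B − V_A = -669 V.
W_field = −qΔV = −(5.58×10⁻⁹ C)(-669 V) = 3.73×10⁻⁶ J.

3.73×10⁻⁶ J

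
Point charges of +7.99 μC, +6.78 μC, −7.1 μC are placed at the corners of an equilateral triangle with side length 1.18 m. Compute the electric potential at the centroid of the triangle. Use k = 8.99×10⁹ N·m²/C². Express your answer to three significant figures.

The total potential is the scalar sum of each charge's contribution, V = Σ kqᵢ/rᵢ.
The distance from each vertex to the centroid is a/√3 = 0.681 m.
V = k[(7.99×10⁻⁶)/(0.681) + (6.78×10⁻⁶)/(0.681) + (-7.10×10⁻⁶)/(0.681)] = 1.01×10⁵ V.

1.01×10⁵ V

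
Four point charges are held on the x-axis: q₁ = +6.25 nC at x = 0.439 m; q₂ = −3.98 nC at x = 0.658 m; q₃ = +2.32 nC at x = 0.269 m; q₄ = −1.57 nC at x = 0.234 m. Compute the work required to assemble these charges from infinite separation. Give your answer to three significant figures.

-1.70×10⁻⁶ J

The work to assemble the configuration equals its total potential energy, U = Σ kqᵢqⱼ/rᵢⱼ over all pairs.
Pair separations: r₁₂ = 0.219 m, r₁₃ = 0.170 m, r₁₄ = 0.205 m, r₂₃ = 0.389 m, r₂₄ = 0.424 m, r₃₄ = 0.0350 m.
Summing all 6 pair terms gives U = -1.70×10⁻⁶ J.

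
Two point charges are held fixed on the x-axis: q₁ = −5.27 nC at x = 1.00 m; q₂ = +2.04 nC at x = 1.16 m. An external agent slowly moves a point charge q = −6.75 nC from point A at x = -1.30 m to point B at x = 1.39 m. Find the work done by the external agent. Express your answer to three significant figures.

1.93×10⁻⁷ J

For quasistatic motion the external work equals the change in potential energy: W_ext = qΔV = q(V_B − V_A).
At A: distances to the source charges are 2.30 m, 2.46 m; V_A = Σ kqᵢ/rᵢ = -13.1 V.
At B: distances to the source charges are 0.390 m, 0.230 m; V_B = Σ kqᵢ/rᵢ = -41.7 V.
ΔV = V_B − V_A = -28.6 V.
W_ext = qΔV = (-6.75×10⁻⁹ C)(-28.6 V) = 1.93×10⁻⁷ J.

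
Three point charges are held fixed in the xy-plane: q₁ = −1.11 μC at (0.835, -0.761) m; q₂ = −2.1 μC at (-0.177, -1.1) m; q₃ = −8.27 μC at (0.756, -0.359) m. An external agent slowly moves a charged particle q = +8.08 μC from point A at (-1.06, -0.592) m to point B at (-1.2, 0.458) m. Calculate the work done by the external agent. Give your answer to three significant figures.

For quasistatic motion the external work equals the change in potential energy: W_ext = qΔV = q(V_B − V_A).
At A: distances to the source charges are 1.90 m, 1.02 m, 1.83 m; V_A = Σ kqᵢ/rᵢ = -6.44×10⁴ V.
At B: distances to the source charges are 2.37 m, 1.86 m, 2.12 m; V_B = Σ kqᵢ/rᵢ = -4.94×10⁴ V.
ΔV = V_B − V_A = 1.50×10⁴ V.
W_ext = qΔV = (8.08×10⁻⁶ C)(1.50×10⁴ V) = 0.121 J.

0.121 J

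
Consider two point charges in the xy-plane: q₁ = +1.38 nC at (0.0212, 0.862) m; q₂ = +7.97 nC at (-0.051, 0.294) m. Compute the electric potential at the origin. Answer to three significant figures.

The total potential is the scalar sum of each charge's contribution, V = Σ kqᵢ/rᵢ.
Distances from the field point to each charge: r₁ = 0.862 m, r₂ = 0.298 m.
V = k[(1.38×10⁻⁹)/(0.862) + (7.97×10⁻⁹)/(0.298)] = 255 V.

255 V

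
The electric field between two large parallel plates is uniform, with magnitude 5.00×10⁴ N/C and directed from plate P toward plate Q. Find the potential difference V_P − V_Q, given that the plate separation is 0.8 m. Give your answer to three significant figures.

4.00×10⁴ V

In a uniform field, potential decreases in the direction of E: ΔV = −E·d for a displacement d parallel to E.
Going from Q to P is a displacement of 0.8 m opposite to the field, so V_P − V_Q = +Ed = 4.00×10⁴ V.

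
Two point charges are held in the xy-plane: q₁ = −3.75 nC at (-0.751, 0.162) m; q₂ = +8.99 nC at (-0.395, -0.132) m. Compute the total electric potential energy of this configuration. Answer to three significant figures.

-6.56×10⁻⁷ J

The work to assemble the configuration equals its total potential energy, U = Σ kqᵢqⱼ/rᵢⱼ over all pairs.
Pair separations: r₁₂ = 0.462 m.
U = (-6.56×10⁻⁷) = -6.56×10⁻⁷ J.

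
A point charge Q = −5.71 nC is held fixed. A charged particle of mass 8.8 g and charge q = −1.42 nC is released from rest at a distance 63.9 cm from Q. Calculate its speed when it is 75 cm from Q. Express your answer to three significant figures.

1.96×10⁻³ m/s

Only the electrostatic force acts, so mechanical energy is conserved: ½mv² = U₁ − U₂ = kQq(1/r₁ − 1/r₂).
U₁ − U₂ = (8.99×10⁹ N·m²/C²)(-5.71×10⁻⁹ C)(-1.42×10⁻⁹ C)(1/0.639 − 1/0.750) = 1.69×10⁻⁸ J.
v = √(2·1.69×10⁻⁸/8.80×10⁻³) = 1.96×10⁻³ m/s.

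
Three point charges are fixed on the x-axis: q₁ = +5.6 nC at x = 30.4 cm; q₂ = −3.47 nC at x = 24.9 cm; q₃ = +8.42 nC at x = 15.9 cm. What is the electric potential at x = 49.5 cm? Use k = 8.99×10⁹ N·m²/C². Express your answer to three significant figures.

Electric potential is a scalar, so the contributions from each charge add algebraically: V = Σ kqᵢ/rᵢ.
Distances from the field point to each charge: r₁ = 0.191 m, r₂ = 0.246 m, r₃ = 0.336 m.
V = k[(5.60×10⁻⁹)/(0.191) + (-3.47×10⁻⁹)/(0.246) + (8.42×10⁻⁹)/(0.336)] = 362 V.

362 V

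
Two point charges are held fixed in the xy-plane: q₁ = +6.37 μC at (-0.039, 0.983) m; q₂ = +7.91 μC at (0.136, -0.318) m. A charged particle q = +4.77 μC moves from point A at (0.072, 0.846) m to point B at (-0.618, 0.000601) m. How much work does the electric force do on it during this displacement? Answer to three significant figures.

The work done by the electric force is W_field = −ΔU = −q(V_B − V_A) = q(V_A − V_B).
At A: distances to the source charges are 0.176 m, 1.17 m; V_A = Σ kqᵢ/rᵢ = 3.86×10⁵ V.
At B: distances to the source charges are 1.14 m, 0.819 m; V_B = Σ kqᵢ/rᵢ = 1.37×10⁵ V.
ΔV = V_B − V_A = -2.49×10⁵ V.
W_field = −qΔV = −(4.77×10⁻⁶ C)(-2.49×10⁵ V) = 1.19 J.

1.19 J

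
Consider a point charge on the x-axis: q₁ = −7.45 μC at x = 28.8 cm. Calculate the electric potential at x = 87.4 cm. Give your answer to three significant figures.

-1.14×10⁵ V

Electric potential is a scalar, so the contributions from each charge add algebraically: V = Σ kqᵢ/rᵢ.
V = k[(-7.45×10⁻⁶)/(0.586)] = -1.14×10⁵ V.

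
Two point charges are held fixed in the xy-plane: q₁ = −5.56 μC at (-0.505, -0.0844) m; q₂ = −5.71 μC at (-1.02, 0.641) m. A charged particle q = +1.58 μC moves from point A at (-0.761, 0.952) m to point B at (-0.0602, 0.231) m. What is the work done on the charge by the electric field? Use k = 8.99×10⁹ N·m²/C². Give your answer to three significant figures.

-0.0518 J

The work done by the electric force is W_field = −ΔU = −q(V_B − V_A) = q(V_A − V_B).
At A: distances to the source charges are 1.07 m, 0.405 m; V_A = Σ kqᵢ/rᵢ = -1.74×10⁵ V.
At B: distances to the source charges are 0.545 m, 1.04 m; V_B = Σ kqᵢ/rᵢ = -1.41×10⁵ V.
ΔV = V_B − V_A = 3.28×10⁴ V.
W_field = −qΔV = −(1.58×10⁻⁶ C)(3.28×10⁴ V) = -0.0518 J.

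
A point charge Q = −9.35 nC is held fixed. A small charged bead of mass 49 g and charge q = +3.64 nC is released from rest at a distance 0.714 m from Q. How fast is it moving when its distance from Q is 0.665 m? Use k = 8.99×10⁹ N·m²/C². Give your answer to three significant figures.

Only the electrostatic force acts, so mechanical energy is conserved: ½mv² = U₁ − U₂ = kQq(1/r₁ − 1/r₂).
U₁ − U₂ = (8.99×10⁹ N·m²/C²)(-9.35×10⁻⁹ C)(3.64×10⁻⁹ C)(1/0.714 − 1/0.665) = 3.16×10⁻⁸ J.
v = √(2·3.16×10⁻⁸/0.0490) = 1.14×10⁻³ m/s.

1.14×10⁻³ m/s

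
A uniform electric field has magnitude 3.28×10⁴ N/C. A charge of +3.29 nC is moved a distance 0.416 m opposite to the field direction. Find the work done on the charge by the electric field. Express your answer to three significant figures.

The potential change for a displacement 0.416 m opposite to the field direction is ΔV = +Ed = 1.36×10⁴ V.
W_field = −qΔV = -4.49×10⁻⁵ J.

-4.49×10⁻⁵ J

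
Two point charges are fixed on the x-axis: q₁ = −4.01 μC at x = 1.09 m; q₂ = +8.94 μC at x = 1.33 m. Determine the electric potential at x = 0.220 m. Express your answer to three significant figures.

The total potential is the scalar sum of each charge's contribution, V = Σ kqᵢ/rᵢ.
Distances from the field point to each charge: r₁ = 0.870 m, r₂ = 1.11 m.
V = k[(-4.01×10⁻⁶)/(0.870) + (8.94×10⁻⁶)/(1.11)] = 3.10×10⁴ V.

3.10×10⁴ V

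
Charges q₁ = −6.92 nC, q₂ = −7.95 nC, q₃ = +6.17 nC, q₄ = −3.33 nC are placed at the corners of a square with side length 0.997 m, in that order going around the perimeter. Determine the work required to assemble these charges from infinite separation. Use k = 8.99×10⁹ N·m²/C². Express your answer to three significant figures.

The work to assemble the configuration equals its total potential energy, U = Σ kqᵢqⱼ/rᵢⱼ over all pairs.
The four side pairs have separation 0.997 m and the two diagonal pairs 1.41 m.
Summing all 6 pair terms gives U = -2.72×10⁻⁸ J.

-2.72×10⁻⁸ J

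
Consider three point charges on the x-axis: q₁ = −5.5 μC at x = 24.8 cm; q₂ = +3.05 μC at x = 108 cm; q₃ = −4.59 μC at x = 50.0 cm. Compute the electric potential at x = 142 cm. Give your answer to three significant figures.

-6400 V

The total potential is the scalar sum of each charge's contribution, V = Σ kqᵢ/rᵢ.
Distances from the field point to each charge: r₁ = 1.17 m, r₂ = 0.340 m, r₃ = 0.920 m.
V = k[(-5.50×10⁻⁶)/(1.17) + (3.05×10⁻⁶)/(0.340) + (-4.59×10⁻⁶)/(0.920)] = -6400 V.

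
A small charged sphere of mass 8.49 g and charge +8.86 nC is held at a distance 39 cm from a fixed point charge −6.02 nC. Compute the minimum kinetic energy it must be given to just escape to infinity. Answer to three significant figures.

To just escape, total mechanical energy must reach zero at infinity: ½mv²_min + U = 0, so ½mv²_min = −U = |kQq|/r.
|U| = |kQq|/r = (8.99×10⁹ N·m²/C²)(6.02×10⁻⁹)(8.86×10⁻⁹)/(0.390) = 1.23×10⁻⁶ J.

1.23×10⁻⁶ J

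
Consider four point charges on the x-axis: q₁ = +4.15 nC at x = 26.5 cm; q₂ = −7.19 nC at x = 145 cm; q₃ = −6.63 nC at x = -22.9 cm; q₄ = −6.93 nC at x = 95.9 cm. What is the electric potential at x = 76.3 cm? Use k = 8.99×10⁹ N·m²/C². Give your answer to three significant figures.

-397 V

Electric potential is a scalar, so the contributions from each charge add algebraically: V = Σ kqᵢ/rᵢ.
Distances from the field point to each charge: r₁ = 0.498 m, r₂ = 0.687 m, r₃ = 0.992 m, r₄ = 0.196 m.
V = k[(4.15×10⁻⁹)/(0.498) + (-7.19×10⁻⁹)/(0.687) + (-6.63×10⁻⁹)/(0.992) + (-6.93×10⁻⁹)/(0.196)] = -397 V.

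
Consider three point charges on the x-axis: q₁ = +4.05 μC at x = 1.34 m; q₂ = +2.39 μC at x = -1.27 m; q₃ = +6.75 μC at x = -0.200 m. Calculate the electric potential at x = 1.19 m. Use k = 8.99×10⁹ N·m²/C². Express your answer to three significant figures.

Electric potential is a scalar, so the contributions from each charge add algebraically: V = Σ kqᵢ/rᵢ.
Distances from the field point to each charge: r₁ = 0.150 m, r₂ = 2.46 m, r₃ = 1.39 m.
V = k[(4.05×10⁻⁶)/(0.150) + (2.39×10⁻⁶)/(2.46) + (6.75×10⁻⁶)/(1.39)] = 2.95×10⁵ V.

2.95×10⁵ V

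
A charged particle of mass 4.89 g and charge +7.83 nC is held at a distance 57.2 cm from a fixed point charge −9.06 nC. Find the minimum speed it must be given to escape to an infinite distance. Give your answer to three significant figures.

To just escape, total mechanical energy must reach zero at infinity: ½mv²_min + U = 0, so ½mv²_min = −U = |kQq|/r.
|U| = |kQq|/r = (8.99×10⁹ N·m²/C²)(9.06×10⁻⁹)(7.83×10⁻⁹)/(0.572) = 1.11×10⁻⁶ J.
v_min = √(2|U|/m) = √(2·1.11×10⁻⁶/4.89×10⁻³) = 0.0214 m/s.

0.0214 m/s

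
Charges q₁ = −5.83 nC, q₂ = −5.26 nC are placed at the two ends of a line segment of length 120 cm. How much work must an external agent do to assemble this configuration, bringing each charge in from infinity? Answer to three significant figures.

The assembly work is the sum of pairwise potential energies, U = Σ_{i<j} kqᵢqⱼ/rᵢⱼ.
The separation is r = 1.20 m.
U = (2.30×10⁻⁷) = 2.30×10⁻⁷ J.

2.30×10⁻⁷ J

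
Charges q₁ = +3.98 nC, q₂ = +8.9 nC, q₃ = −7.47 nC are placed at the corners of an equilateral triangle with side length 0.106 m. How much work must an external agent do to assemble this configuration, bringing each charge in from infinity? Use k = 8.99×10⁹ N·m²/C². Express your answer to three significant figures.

-5.16×10⁻⁶ J

The assembly work is the sum of pairwise potential energies, U = Σ_{i<j} kqᵢqⱼ/rᵢⱼ.
All three pair separations equal the side length, 0.106 m.
U = (3.00×10⁻⁶) + (-2.52×10⁻⁶) + (-5.64×10⁻⁶) = -5.16×10⁻⁶ J.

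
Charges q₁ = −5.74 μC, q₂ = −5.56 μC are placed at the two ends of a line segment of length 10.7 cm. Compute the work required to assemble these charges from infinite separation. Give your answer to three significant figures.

2.68 J

The assembly work is the sum of pairwise potential energies, U = Σ_{i<j} kqᵢqⱼ/rᵢⱼ.
The separation is r = 0.107 m.
U = (2.68) = 2.68 J.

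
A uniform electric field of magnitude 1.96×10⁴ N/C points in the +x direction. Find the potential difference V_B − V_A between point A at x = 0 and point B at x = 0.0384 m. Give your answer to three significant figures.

-753 V

In a uniform field, potential decreases in the direction of E: V_B − V_A = −E·Δx.
V_B − V_A = −(1.96×10⁴ V/m)(0.0384 m) = -753 V.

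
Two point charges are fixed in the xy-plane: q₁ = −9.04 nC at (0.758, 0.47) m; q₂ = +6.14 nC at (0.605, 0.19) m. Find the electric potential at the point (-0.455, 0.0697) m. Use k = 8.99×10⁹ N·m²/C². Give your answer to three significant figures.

-11.9 V

Electric potential is a scalar, so the contributions from each charge add algebraically: V = Σ kqᵢ/rᵢ.
Distances from the field point to each charge: r₁ = 1.28 m, r₂ = 1.07 m.
V = k[(-9.04×10⁻⁹)/(1.28) + (6.14×10⁻⁹)/(1.07)] = -11.9 V.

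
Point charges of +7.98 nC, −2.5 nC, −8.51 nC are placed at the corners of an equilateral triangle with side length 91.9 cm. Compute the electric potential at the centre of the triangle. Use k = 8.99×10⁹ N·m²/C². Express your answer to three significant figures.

-51.3 V

The total potential is the scalar sum of each charge's contribution, V = Σ kqᵢ/rᵢ.
The distance from each vertex to the centroid is a/√3 = 0.531 m.
V = k[(7.98×10⁻⁹)/(0.531) + (-2.50×10⁻⁹)/(0.531) + (-8.51×10⁻⁹)/(0.531)] = -51.3 V.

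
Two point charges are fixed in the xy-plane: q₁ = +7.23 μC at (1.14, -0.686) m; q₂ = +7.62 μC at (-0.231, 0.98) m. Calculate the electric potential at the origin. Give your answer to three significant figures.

1.17×10⁵ V

The total potential is the scalar sum of each charge's contribution, V = Σ kqᵢ/rᵢ.
Distances from the field point to each charge: r₁ = 1.33 m, r₂ = 1.01 m.
V = k[(7.23×10⁻⁶)/(1.33) + (7.62×10⁻⁶)/(1.01)] = 1.17×10⁵ V.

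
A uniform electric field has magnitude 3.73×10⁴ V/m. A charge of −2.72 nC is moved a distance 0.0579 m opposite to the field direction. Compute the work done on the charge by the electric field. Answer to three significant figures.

5.87×10⁻⁶ J

The potential change for a displacement 0.0579 m opposite to the field direction is ΔV = +Ed = 2160 V.
W_field = −qΔV = 5.87×10⁻⁶ J.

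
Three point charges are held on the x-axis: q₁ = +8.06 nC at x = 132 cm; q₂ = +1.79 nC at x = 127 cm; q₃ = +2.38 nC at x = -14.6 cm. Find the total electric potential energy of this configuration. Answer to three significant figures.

2.74×10⁻⁶ J

The assembly work is the sum of pairwise potential energies, U = Σ_{i<j} kqᵢqⱼ/rᵢⱼ.
Pair separations: r₁₂ = 0.0500 m, r₁₃ = 1.47 m, r₂₃ = 1.42 m.
U = (2.59×10⁻⁶) + (1.18×10⁻⁷) + (2.70×10⁻⁸) = 2.74×10⁻⁶ J.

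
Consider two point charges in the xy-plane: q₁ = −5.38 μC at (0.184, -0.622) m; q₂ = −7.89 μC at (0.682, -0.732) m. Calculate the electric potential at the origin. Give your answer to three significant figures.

The total potential is the scalar sum of each charge's contribution, V = Σ kqᵢ/rᵢ.
Distances from the field point to each charge: r₁ = 0.649 m, r₂ = 1.00 m.
V = k[(-5.38×10⁻⁶)/(0.649) + (-7.89×10⁻⁶)/(1.00)] = -1.45×10⁵ V.

-1.45×10⁵ V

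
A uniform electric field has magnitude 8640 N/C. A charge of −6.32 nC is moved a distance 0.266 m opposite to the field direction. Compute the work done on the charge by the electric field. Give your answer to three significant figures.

1.45×10⁻⁵ J

The potential change for a displacement 0.266 m opposite to the field direction is ΔV = +Ed = 2300 V.
W_field = −qΔV = 1.45×10⁻⁵ J.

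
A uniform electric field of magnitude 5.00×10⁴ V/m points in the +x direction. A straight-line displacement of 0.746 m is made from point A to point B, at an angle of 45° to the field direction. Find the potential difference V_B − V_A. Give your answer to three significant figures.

-2.64×10⁴ V

Only the component of displacement along E changes the potential: ΔV = −E·d·cosθ.
ΔV = −(5.00×10⁴ V/m)(0.746 m)cos45° = -2.64×10⁴ V.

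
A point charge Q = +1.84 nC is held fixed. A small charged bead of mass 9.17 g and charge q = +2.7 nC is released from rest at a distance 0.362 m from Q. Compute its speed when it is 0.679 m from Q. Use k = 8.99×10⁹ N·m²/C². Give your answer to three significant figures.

Only the electrostatic force acts, so mechanical energy is conserved: ½mv² = U₁ − U₂ = kQq(1/r₁ − 1/r₂).
U₁ − U₂ = (8.99×10⁹ N·m²/C²)(1.84×10⁻⁹ C)(2.70×10⁻⁹ C)(1/0.362 − 1/0.679) = 5.76×10⁻⁸ J.
v = √(2·5.76×10⁻⁸/9.17×10⁻³) = 3.54×10⁻³ m/s.

3.54×10⁻³ m/s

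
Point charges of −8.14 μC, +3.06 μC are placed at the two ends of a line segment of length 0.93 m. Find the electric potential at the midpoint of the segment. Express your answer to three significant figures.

Electric potential is a scalar, so the contributions from each charge add algebraically: V = Σ kqᵢ/rᵢ.
Each charge is 0.465 m from the midpoint.
V = k[(-8.14×10⁻⁶)/(0.465) + (3.06×10⁻⁶)/(0.465)] = -9.82×10⁴ V.

-9.82×10⁴ V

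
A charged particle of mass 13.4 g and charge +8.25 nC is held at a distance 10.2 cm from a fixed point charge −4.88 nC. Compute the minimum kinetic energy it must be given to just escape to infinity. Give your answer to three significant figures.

To just escape, total mechanical energy must reach zero at infinity: ½mv²_min + U = 0, so ½mv²_min = −U = |kQq|/r.
|U| = |kQq|/r = (8.99×10⁹ N·m²/C²)(4.88×10⁻⁹)(8.25×10⁻⁹)/(0.102) = 3.55×10⁻⁶ J.

3.55×10⁻⁶ J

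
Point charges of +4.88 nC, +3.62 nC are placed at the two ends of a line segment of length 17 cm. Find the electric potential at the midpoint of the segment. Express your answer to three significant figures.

Electric potential is a scalar, so the contributions from each charge add algebraically: V = Σ kqᵢ/rᵢ.
Each charge is 0.0850 m from the midpoint.
V = k[(4.88×10⁻⁹)/(0.0850) + (3.62×10⁻⁹)/(0.0850)] = 899 V.

899 V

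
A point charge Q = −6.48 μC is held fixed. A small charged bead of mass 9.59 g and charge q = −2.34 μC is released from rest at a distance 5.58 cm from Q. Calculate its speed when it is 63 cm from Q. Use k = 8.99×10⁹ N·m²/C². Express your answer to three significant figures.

21.5 m/s

Only the electrostatic force acts, so mechanical energy is conserved: ½mv² = U₁ − U₂ = kQq(1/r₁ − 1/r₂).
U₁ − U₂ = (8.99×10⁹ N·m²/C²)(-6.48×10⁻⁶ C)(-2.34×10⁻⁶ C)(1/0.0558 − 1/0.630) = 2.23 J.
v = √(2·2.23/9.59×10⁻³) = 21.5 m/s.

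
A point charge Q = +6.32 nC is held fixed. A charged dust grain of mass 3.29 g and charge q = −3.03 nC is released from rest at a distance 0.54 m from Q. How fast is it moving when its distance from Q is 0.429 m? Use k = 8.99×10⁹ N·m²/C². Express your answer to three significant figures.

Only the electrostatic force acts, so mechanical energy is conserved: ½mv² = U₁ − U₂ = kQq(1/r₁ − 1/r₂).
U₁ − U₂ = (8.99×10⁹ N·m²/C²)(6.32×10⁻⁹ C)(-3.03×10⁻⁹ C)(1/0.540 − 1/0.429) = 8.25×10⁻⁸ J.
v = √(2·8.25×10⁻⁸/3.29×10⁻³) = 7.08×10⁻³ m/s.

7.08×10⁻³ m/s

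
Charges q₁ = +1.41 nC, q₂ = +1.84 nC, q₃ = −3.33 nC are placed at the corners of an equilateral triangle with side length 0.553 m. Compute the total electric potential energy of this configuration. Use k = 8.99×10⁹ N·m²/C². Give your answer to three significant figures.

The assembly work is the sum of pairwise potential energies, U = Σ_{i<j} kqᵢqⱼ/rᵢⱼ.
All three pair separations equal the side length, 0.553 m.
U = (4.22×10⁻⁸) + (-7.63×10⁻⁸) + (-9.96×10⁻⁸) = -1.34×10⁻⁷ J.

-1.34×10⁻⁷ J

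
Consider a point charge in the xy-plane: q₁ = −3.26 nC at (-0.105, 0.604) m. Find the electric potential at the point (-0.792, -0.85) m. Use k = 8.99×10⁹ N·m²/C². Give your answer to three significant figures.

-18.2 V

Electric potential is a scalar, so the contributions from each charge add algebraically: V = Σ kqᵢ/rᵢ.
Distances from the field point to each charge: r₁ = 1.61 m.
V = k[(-3.26×10⁻⁹)/(1.61)] = -18.2 V.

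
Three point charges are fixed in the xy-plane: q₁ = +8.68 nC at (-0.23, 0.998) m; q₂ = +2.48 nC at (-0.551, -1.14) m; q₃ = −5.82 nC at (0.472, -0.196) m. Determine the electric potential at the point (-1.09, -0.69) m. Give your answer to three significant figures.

41.0 V

Electric potential is a scalar, so the contributions from each charge add algebraically: V = Σ kqᵢ/rᵢ.
Distances from the field point to each charge: r₁ = 1.89 m, r₂ = 0.702 m, r₃ = 1.64 m.
V = k[(8.68×10⁻⁹)/(1.89) + (2.48×10⁻⁹)/(0.702) + (-5.82×10⁻⁹)/(1.64)] = 41.0 V.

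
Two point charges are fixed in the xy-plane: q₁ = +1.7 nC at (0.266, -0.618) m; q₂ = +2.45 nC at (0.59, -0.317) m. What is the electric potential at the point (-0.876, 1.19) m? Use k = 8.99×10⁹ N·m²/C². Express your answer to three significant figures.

17.6 V

Electric potential is a scalar, so the contributions from each charge add algebraically: V = Σ kqᵢ/rᵢ.
Distances from the field point to each charge: r₁ = 2.14 m, r₂ = 2.10 m.
V = k[(1.70×10⁻⁹)/(2.14) + (2.45×10⁻⁹)/(2.10)] = 17.6 V.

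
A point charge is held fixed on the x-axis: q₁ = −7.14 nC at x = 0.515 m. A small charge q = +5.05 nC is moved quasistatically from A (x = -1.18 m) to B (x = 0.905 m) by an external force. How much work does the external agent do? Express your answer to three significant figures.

For quasistatic motion the external work equals the change in potential energy: W_ext = qΔV = q(V_B − V_A).
At A: distance to the source charge is 1.69 m; V_A = kq₁/r = -37.9 V.
At B: distance to the source charge is 0.390 m; V_B = kq₁/r = -165 V.
ΔV = V_B − V_A = -127 V.
W_ext = qΔV = (5.05×10⁻⁹ C)(-127 V) = -6.40×10⁻⁷ J.

-6.40×10⁻⁷ J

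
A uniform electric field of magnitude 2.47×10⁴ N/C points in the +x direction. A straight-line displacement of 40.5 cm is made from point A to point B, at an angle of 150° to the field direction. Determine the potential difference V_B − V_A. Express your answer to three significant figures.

Only the component of displacement along E changes the potential: ΔV = −E·d·cosθ.
ΔV = −(2.47×10⁴ V/m)(0.405 m)cos150° = 8660 V.

8660 V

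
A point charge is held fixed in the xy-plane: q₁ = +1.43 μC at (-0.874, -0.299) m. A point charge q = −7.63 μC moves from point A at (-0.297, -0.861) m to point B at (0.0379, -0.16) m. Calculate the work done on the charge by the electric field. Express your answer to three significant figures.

The work done by the electric force is W_field = −ΔU = −q(V_B − V_A) = q(V_A − V_B).
At A: distance to the source charge is 0.805 m; V_A = kq₁/r = 1.60×10⁴ V.
At B: distance to the source charge is 0.922 m; V_B = kq₁/r = 1.39×10⁴ V.
ΔV = V_B − V_A = -2020 V.
W_field = −qΔV = −(-7.63×10⁻⁶ C)(-2020 V) = -0.0154 J.

-0.0154 J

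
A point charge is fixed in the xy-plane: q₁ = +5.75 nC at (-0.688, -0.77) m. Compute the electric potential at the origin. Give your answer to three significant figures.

Electric potential is a scalar, so the contributions from each charge add algebraically: V = Σ kqᵢ/rᵢ.
Distances from the field point to each charge: r₁ = 1.03 m.
V = k[(5.75×10⁻⁹)/(1.03)] = 50.1 V.

50.1 V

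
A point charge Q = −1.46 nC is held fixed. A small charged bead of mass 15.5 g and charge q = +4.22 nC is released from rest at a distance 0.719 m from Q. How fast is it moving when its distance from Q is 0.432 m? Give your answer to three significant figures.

2.57×10⁻³ m/s

Only the electrostatic force acts, so mechanical energy is conserved: ½mv² = U₁ − U₂ = kQq(1/r₁ − 1/r₂).
U₁ − U₂ = (8.99×10⁹ N·m²/C²)(-1.46×10⁻⁹ C)(4.22×10⁻⁹ C)(1/0.719 − 1/0.432) = 5.12×10⁻⁸ J.
v = √(2·5.12×10⁻⁸/0.0155) = 2.57×10⁻³ m/s.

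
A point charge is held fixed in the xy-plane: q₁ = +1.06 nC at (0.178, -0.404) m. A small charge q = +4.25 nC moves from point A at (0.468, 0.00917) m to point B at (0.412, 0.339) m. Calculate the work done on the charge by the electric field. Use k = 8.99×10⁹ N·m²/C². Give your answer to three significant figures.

The work done by the electric force is W_field = −ΔU = −q(V_B − V_A) = q(V_A − V_B).
At A: distance to the source charge is 0.505 m; V_A = kq₁/r = 18.9 V.
At B: distance to the source charge is 0.779 m; V_B = kq₁/r = 12.2 V.
ΔV = V_B − V_A = -6.64 V.
W_field = −qΔV = −(4.25×10⁻⁹ C)(-6.64 V) = 2.82×10⁻⁸ J.

2.82×10⁻⁸ J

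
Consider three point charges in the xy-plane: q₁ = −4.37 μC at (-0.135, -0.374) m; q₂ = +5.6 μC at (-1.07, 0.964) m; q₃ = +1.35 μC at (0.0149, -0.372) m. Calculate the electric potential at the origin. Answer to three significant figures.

-3.12×10⁴ V

The total potential is the scalar sum of each charge's contribution, V = Σ kqᵢ/rᵢ.
Distances from the field point to each charge: r₁ = 0.398 m, r₂ = 1.44 m, r₃ = 0.372 m.
V = k[(-4.37×10⁻⁶)/(0.398) + (5.60×10⁻⁶)/(1.44) + (1.35×10⁻⁶)/(0.372)] = -3.12×10⁴ V.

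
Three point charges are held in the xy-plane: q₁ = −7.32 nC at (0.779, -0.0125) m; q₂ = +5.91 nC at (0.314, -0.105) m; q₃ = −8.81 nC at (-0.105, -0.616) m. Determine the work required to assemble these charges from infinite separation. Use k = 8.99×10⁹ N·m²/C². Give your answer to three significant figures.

-9.87×10⁻⁷ J

The work to assemble the configuration equals its total potential energy, U = Σ kqᵢqⱼ/rᵢⱼ over all pairs.
Pair separations: r₁₂ = 0.474 m, r₁₃ = 1.07 m, r₂₃ = 0.661 m.
U = (-8.20×10⁻⁷) + (5.42×10⁻⁷) + (-7.08×10⁻⁷) = -9.87×10⁻⁷ J.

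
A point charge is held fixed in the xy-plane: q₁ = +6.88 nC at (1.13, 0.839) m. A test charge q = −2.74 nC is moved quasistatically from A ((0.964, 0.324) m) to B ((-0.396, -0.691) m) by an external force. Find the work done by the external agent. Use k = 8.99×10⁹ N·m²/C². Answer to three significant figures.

2.35×10⁻⁷ J

For quasistatic motion the external work equals the change in potential energy: W_ext = qΔV = q(V_B − V_A).
At A: distance to the source charge is 0.541 m; V_A = kq₁/r = 114 V.
At B: distance to the source charge is 2.16 m; V_B = kq₁/r = 28.6 V.
ΔV = V_B − V_A = -85.7 V.
W_ext = qΔV = (-2.74×10⁻⁹ C)(-85.7 V) = 2.35×10⁻⁷ J.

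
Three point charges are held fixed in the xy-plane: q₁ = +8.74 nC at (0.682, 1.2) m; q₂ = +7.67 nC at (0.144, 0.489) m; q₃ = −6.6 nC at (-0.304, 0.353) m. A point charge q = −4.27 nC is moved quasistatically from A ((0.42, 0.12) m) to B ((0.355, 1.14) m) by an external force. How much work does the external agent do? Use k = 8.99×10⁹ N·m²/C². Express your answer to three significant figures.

-5.85×10⁻⁷ J

For quasistatic motion the external work equals the change in potential energy: W_ext = qΔV = q(V_B − V_A).
At A: distances to the source charges are 1.11 m, 0.461 m, 0.761 m; V_A = Σ kqᵢ/rᵢ = 142 V.
At B: distances to the source charges are 0.332 m, 0.684 m, 1.03 m; V_B = Σ kqᵢ/rᵢ = 279 V.
ΔV = V_B − V_A = 137 V.
W_ext = qΔV = (-4.27×10⁻⁹ C)(137 V) = -5.85×10⁻⁷ J.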